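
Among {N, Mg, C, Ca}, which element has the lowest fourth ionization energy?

C

The fourth ionization energy removes an electron from the +3 ion. For each element: N³⁺ still has 2 valence electrons; Mg³⁺ is already 1 electron into the core; C³⁺ still has 1 valence electron; Ca³⁺ is already 1 electron into the core.
Usually core removal costs more than valence removal, but here the competition is close: a tightly held n=2 valence electron can cost more to remove than an n=3 core electron, so the actual values have to decide it.
Valence configurations: N³⁺ [He]2s², C³⁺ [He]2s¹.
Tabulated IE_4 (kJ/mol): N 7475, Mg 10543, C 6223, Ca 6491.
Putting it together, IE_4: C < Ca < N < Mg.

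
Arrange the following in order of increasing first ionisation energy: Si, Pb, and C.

Pb < Si < C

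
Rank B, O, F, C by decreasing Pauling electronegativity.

B is in period 2, group 13; C is in period 2, group 14; O is in period 2, group 16; F is in period 2, group 17.
EN rises left→right (higher Z_eff, smaller atoms) and falls top→bottom (larger, more shielded atoms).
All lie in period 2, so electronegativity increases left to right.
So from highest to lowest: F > O > C > B.

F > O > C > B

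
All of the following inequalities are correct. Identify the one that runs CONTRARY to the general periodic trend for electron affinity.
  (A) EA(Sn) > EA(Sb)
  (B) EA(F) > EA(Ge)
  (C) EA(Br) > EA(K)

(A)

The general trend: electron affinity increases across a period and decreases down a group.
(A) Sn (period 5, group 14) vs Sb (period 5, group 15): the stated order contradicts the simple trend.
(B) F (period 2, group 17) vs Ge (period 4, group 14): the stated order agrees with the simple trend.
(C) Br (period 4, group 17) vs K (period 4, group 1): the stated order agrees with the simple trend.
The exception is (A): adding an electron to Sb's half-filled 5p³ is unfavourable, so Sn has the more exothermic EA.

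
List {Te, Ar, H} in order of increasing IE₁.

Te < H < Ar

H is in period 1, group 1; Ar is in period 3, group 18; Te is in period 5, group 16.
IE₁ increases left→right with effective nuclear charge and decreases top→bottom as the valence shell moves farther out.
These span different periods and groups, so the two trends combine.
H > Te: the two effects oppose for this pair; the down-group effect wins (1312 vs 869 kJ/mol).
Ar > H: period and group pull opposite ways; the across-period shift dominates (1521 vs 1312 kJ/mol).
For reference (kJ/mol): H 1312, Ar 1521, Te 869.
So from lowest to highest: Te < H < Ar.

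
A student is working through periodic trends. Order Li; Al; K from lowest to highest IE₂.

Al < K < Li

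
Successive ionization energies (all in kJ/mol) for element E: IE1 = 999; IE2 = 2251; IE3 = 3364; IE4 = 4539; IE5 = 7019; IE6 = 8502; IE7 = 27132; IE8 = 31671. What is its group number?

Group 16

Look for the largest jump between consecutive ionization energies: IE7/IE6 ≈ 3.2, far larger than any earlier ratio.
That jump marks the point where a core electron is being removed. So the atom has 6 valence electrons.
A main-group element with 6 valence electrons is in group 16.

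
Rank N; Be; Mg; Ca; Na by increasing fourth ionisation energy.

Consider each +3 ion: N³⁺ still has 2 valence electrons; Be³⁺ is already 1 electron into the core; Mg³⁺ is already 1 electron into the core; Ca³⁺ is already 1 electron into the core; Na³⁺ is already 2 electrons into the core.
Usually core removal costs more than valence removal, but here the competition is close: a tightly held n=2 valence electron can cost more to remove than an n=3 core electron, so the actual values have to decide it.
The numbers (kJ/mol): N 7475, Be 21007, Mg 10543, Ca 6491, Na 9543.
Putting it together, IE_4: Ca < N < Na < Mg < Be.

Ca < N < Na < Mg < Be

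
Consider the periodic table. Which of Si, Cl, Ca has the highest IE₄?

Ca

Consider each +3 ion: Si³⁺ still has 1 valence electron; Cl³⁺ still has 4 valence electrons; Ca³⁺ is already 1 electron into the core.
Core electrons are held far more tightly than valence electrons, so Ca tops the IE_4 order.
Valence configurations: Si³⁺ [Ne]3s¹, Cl³⁺ [Ne]3s²3p².
Approximate IE_4 values (kJ/mol): Si 4356, Cl 5159, Ca 6491.
So the fourth ionization energies run Si < Cl < Ca.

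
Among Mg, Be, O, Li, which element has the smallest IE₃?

O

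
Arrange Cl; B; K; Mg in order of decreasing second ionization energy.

The second ionization energy removes an electron from the +1 ion. For each element: Cl⁺ still has 6 valence electrons; B⁺ still has 2 valence electrons; K⁺ is the bare [Ar] core; Mg⁺ still has 1 valence electron.
Pulling an electron out of a noble-gas core costs far more than removing a remaining valence electron, so K sits at the high end of IE_2.
Valence configurations: Cl⁺ [Ne]3s²3p⁴, B⁺ [He]2s², Mg⁺ [Ne]3s¹.
Approximate IE_2 values (kJ/mol): Cl 2298, B 2427, K 3052, Mg 1451.
Overall IE_2 order: Mg < Cl < B < K.

K > B > Cl > Mg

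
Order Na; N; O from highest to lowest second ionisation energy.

Na > O > N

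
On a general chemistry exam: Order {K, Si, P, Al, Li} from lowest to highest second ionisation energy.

Si < Al < P < K < Li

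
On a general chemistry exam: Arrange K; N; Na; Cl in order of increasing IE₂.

Consider each +1 ion: K⁺ is the bare [Ar] core; N⁺ still has 4 valence electrons; Na⁺ is the bare [Ne] core; Cl⁺ still has 6 valence electrons.
Core electrons are held far more tightly than valence electrons, so K and Na top the IE_2 order.
Valence configurations: N⁺ [He]2s²2p², Cl⁺ [Ne]3s²3p⁴.
The numbers (kJ/mol): K 3052, N 2856, Na 4562, Cl 2298.
Hence IE_2: Cl < N < K < Na.

Cl < N < K < Na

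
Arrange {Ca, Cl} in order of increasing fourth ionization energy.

Cl, Ca

The fourth ionization energy removes an electron from the +3 ion. For each element: Ca³⁺ is already 1 electron into the core; Cl³⁺ still has 4 valence electrons.
Pulling an electron out of a noble-gas core costs far more than removing a remaining valence electron, so Ca sits at the high end of IE_4.
Tabulated IE_4 (kJ/mol): Ca 6491, Cl 5159.
Hence IE_4: Cl < Ca.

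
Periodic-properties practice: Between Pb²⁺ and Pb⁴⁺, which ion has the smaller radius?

Pb⁴⁺

Both ions have Z = 82 protons, but Pb⁴⁺ has lost more electrons, so its remaining electrons feel a larger effective nuclear charge per electron and are pulled in more tightly.
Higher positive charge → smaller ion, so Pb²⁺ > Pb⁴⁺.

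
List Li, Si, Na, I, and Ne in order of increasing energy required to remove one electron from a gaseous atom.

Na < Li < Si < I < Ne

Li is in period 2, group 1; Ne is in period 2, group 18; Na is in period 3, group 1; Si is in period 3, group 14; I is in period 5, group 17.
Removing the outermost electron gets harder across a period and easier down a group.
These span different periods and groups, so the two trends combine.
Li > Na: Li sits above Na in group 1, so the down-group effect alone puts Li higher.
Si > Li: the two effects oppose for this pair; the across-period effect wins (786 vs 520 kJ/mol).
I > Si: the two effects oppose for this pair; the across-period effect wins (1008 vs 786 kJ/mol).
Ne > I: both effects reinforce here, so Ne is clearly the higher of the two.
Approximate values (kJ/mol): Li 520, Ne 2081, Na 496, Si 786, I 1008.
So from lowest to highest: Na < Li < Si < I < Ne.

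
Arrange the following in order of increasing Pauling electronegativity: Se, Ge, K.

K < Ge < Se

EN rises left→right (higher Z_eff, smaller atoms) and falls top→bottom (larger, more shielded atoms).
All lie in period 4, so electronegativity increases left to right.
So from lowest to highest: K < Ge < Se.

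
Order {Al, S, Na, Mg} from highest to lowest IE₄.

Al > Mg > Na > S

The fourth ionization energy removes an electron from the +3 ion. For each element: Al³⁺ is the bare [Ne] core; S³⁺ still has 3 valence electrons; Na³⁺ is already 2 electrons into the core; Mg³⁺ is already 1 electron into the core.
Core electrons are held far more tightly than valence electrons, so Na, Mg and Al top the IE_4 order.
Tabulated IE_4 (kJ/mol): Al 11577, S 4556, Na 9543, Mg 10543.
Hence IE_4: S < Na < Mg < Al.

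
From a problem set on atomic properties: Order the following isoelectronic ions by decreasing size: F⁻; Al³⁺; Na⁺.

All of these have 10 electrons, so size is governed by nuclear charge alone: the more protons, the stronger the pull on the same electron cloud, and the smaller the ion.
Nuclear charges: Al³⁺ (Z=13), Na⁺ (Z=11), F⁻ (Z=9).
Largest to smallest: F⁻ > Na⁺ > Al³⁺.

F⁻ > Na⁺ > Al³⁺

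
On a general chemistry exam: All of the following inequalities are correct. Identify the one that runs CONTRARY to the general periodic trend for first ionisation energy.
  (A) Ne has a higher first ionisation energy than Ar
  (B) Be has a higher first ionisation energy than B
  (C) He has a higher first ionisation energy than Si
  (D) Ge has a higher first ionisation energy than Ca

(B)

The general trend: first ionisation energy increases across a period and decreases down a group.
(A) Ne (period 2, group 18) vs Ar (period 3, group 18): the stated order agrees with the simple trend.
(B) Be (period 2, group 2) vs B (period 2, group 13): the stated order contradicts the simple trend.
(C) He (period 1, group 18) vs Si (period 3, group 14): the stated order agrees with the simple trend.
(D) Ge (period 4, group 14) vs Ca (period 4, group 2): the stated order agrees with the simple trend.
The exception is (B): removing B's lone 2p electron is easier than breaking Be's filled 2s².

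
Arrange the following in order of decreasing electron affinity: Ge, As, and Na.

Na is in period 3, group 1; Ge is in period 4, group 14; As is in period 4, group 15.
Adding an electron releases more energy for atoms nearer the top right (short of the noble gases).
Here both period and group differ, so the two effects have to be weighed against each other.
As > Na: the two effects oppose for this pair; the across-period effect wins (78 vs 53 kJ/mol).
Ge > As: this pair runs against the simple trend — see the exception note.
Note the exception: Ge has a higher electron affinity than As, contrary to the simple trend — adding an electron to As's half-filled 4p³ is unfavourable, so Ge (4p²) has the more exothermic EA.
For reference (kJ/mol): Na 53, Ge 119, As 78.
So from highest to lowest: Ge > As > Na.

Ge > As > Na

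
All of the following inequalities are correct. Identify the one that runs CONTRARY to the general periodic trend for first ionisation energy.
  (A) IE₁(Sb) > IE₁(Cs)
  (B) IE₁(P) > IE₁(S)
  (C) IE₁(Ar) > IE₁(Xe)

The general trend: first ionisation energy increases across a period and decreases down a group.
(A) Sb (period 5, group 15) vs Cs (period 6, group 1): the stated order agrees with the simple trend.
(B) P (period 3, group 15) vs S (period 3, group 16): the stated order contradicts the simple trend.
(C) Ar (period 3, group 18) vs Xe (period 5, group 18): the stated order agrees with the simple trend.
The exception is (B): S (3p⁴) ionizes more easily than half-filled P (3p³) because the paired 3p electron in S is pushed out by e⁻–e⁻ repulsion.

(B)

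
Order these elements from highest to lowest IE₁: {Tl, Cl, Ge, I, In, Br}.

Cl is in period 3, group 17; Ge is in period 4, group 14; Br is in period 4, group 17; In is in period 5, group 13; I is in period 5, group 17; Tl is in period 6, group 13.
First ionization energy rises across a period (greater Z_eff holds electrons more tightly) and falls down a group (valence electrons are farther from the nucleus).
These span different periods and groups, so the two trends combine.
Tl > In: this pair runs against the simple trend — see the exception note.
Ge > Tl: both effects reinforce here, so Ge is clearly the higher of the two.
I > Ge: the two effects oppose for this pair; the across-period effect wins (1008 vs 762 kJ/mol).
Br > I: they share group 17; the group trend gives Br the larger value.
Cl > Br: Cl sits above Br in group 17, so the down-group effect alone puts Cl higher.
Note the exception: Tl has a higher first ionization energy than In, contrary to the simple trend — relativistic 6s stabilisation and poor 4f/5d shielding distort the trend for the heavy p-block elements.
Tabulated first ionization energy (kJ/mol): Cl 1251, Ge 762, Br 1140, In 558, I 1008, Tl 589.
So from highest to lowest: Cl > Br > I > Ge > Tl > In.

Cl > Br > I > Ge > Tl > In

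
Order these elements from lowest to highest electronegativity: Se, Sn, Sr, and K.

EN rises left→right (higher Z_eff, smaller atoms) and falls top→bottom (larger, more shielded atoms).
These span different periods and groups, so the two trends combine.
Sr > K: period and group pull opposite ways; the across-period shift dominates (0.95 vs 0.82).
Sn > Sr: Sn lies to the right of Sr in period 5, so the across-period effect alone puts Sn higher.
Se > Sn: both effects reinforce here, so Se is clearly the higher of the two.
Tabulated electronegativity (Pauling): K 0.82, Se 2.55, Sr 0.95, Sn 1.96.
So from lowest to highest: K < Sr < Sn < Se.

K < Sr < Sn < Se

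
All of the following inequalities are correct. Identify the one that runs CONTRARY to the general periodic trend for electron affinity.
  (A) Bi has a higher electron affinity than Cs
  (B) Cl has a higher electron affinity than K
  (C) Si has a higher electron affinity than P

(C)

The general trend: electron affinity increases across a period and decreases down a group.
(A) Bi (period 6, group 15) vs Cs (period 6, group 1): the stated order agrees with the simple trend.
(B) Cl (period 3, group 17) vs K (period 4, group 1): the stated order agrees with the simple trend.
(C) Si (period 3, group 14) vs P (period 3, group 15): the stated order contradicts the simple trend.
The exception is (C): adding an electron to P's half-filled 3p³ is unfavourable, so Si (3p²) has the more exothermic EA.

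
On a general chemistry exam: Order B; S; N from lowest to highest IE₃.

IE_3 is the cost of taking one more electron from the +2 cation: B²⁺ still has 1 valence electron; S²⁺ still has 4 valence electrons; N²⁺ still has 3 valence electrons.
All are still removing valence electrons, so compare the +2 ions as you would atoms: IE_3 generally rises across a period (higher Z_eff) and falls down a group (larger shell), subject to the usual subshell exceptions.
Valence configurations: B²⁺ [He]2s¹, S²⁺ [Ne]3s²3p², N²⁺ [He]2s²2p¹.
The numbers (kJ/mol): B 3660, S 3357, N 4578.
Hence IE_3: S < B < N.

S < B < N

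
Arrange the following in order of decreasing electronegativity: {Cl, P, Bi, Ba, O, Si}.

O is in period 2, group 16; Si is in period 3, group 14; P is in period 3, group 15; Cl is in period 3, group 17; Ba is in period 6, group 2; Bi is in period 6, group 15.
Atoms toward the upper right of the periodic table pull bonding electrons most strongly.
Neither a single period nor a single group — weigh both effects.
Si > Ba: relative to Ba, both the across-period and down-group shifts push Si's electronegativity up.
Bi > Si: the two effects oppose for this pair; the across-period effect wins (2.02 vs 1.90).
P > Bi: they share group 15; the group trend gives P the larger value.
Cl > P: both are in period 3; the period trend gives Cl the larger value.
O > Cl: period and group pull opposite ways; the down-group shift dominates (3.44 vs 3.16).
Approximate values (Pauling): O 3.44, Si 1.90, P 2.19, Cl 3.16, Ba 0.89, Bi 2.02.
So from highest to lowest: O > Cl > P > Bi > Si > Ba.

O, Cl, P, Bi, Si, Ba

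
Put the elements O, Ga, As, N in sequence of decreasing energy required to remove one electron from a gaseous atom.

N, O, As, Ga

N is in period 2, group 15; O is in period 2, group 16; Ga is in period 4, group 13; As is in period 4, group 15.
Removing the outermost electron gets harder across a period and easier down a group.
Here both period and group differ, so the two effects have to be weighed against each other.
As > Ga: As lies to the right of Ga in period 4, so the across-period effect alone puts As higher.
O > As: relative to As, both the across-period and down-group shifts push O's first ionization energy up.
N > O: this pair runs against the simple trend — see the exception note.
Note the exception: N has a higher first ionization energy than O, contrary to the simple trend — pairing an electron in O's 2p⁴ costs repulsion energy, so O ionizes more easily than half-filled N (2p³).
Tabulated first ionization energy (kJ/mol): N 1402, O 1314, Ga 579, As 947.
So from highest to lowest: N > O > As > Ga.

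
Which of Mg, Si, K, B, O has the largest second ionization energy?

O

Consider each +1 ion: Mg⁺ still has 1 valence electron; Si⁺ still has 3 valence electrons; K⁺ is the bare [Ar] core; B⁺ still has 2 valence electrons; O⁺ still has 5 valence electrons.
Usually core removal costs more than valence removal, but here the competition is close: a tightly held n=2 valence electron can cost more to remove than an n=3 core electron, so the actual values have to decide it.
Valence configurations: Mg⁺ [Ne]3s¹, Si⁺ [Ne]3s²3p¹, B⁺ [He]2s², O⁺ [He]2s²2p³.
The numbers (kJ/mol): Mg 1451, Si 1577, K 3052, B 2427, O 3388.
Putting it together, IE_2: Mg < Si < B < K < O.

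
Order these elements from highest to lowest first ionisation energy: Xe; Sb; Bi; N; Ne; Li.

Ne > N > Xe > Sb > Bi > Li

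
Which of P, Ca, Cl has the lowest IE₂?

IE_2 is the cost of taking one more electron from the +1 cation: P⁺ still has 4 valence electrons; Ca⁺ still has 1 valence electron; Cl⁺ still has 6 valence electrons.
All are still removing valence electrons, so compare the +1 ions as you would atoms: IE_2 generally rises across a period (higher Z_eff) and falls down a group (larger shell), subject to the usual subshell exceptions.
Valence configurations: P⁺ [Ne]3s²3p², Ca⁺ [Ar]4s¹, Cl⁺ [Ne]3s²3p⁴.
The numbers (kJ/mol): P 1907, Ca 1145, Cl 2298.
So the second ionization energies run Ca < P < Cl.

Ca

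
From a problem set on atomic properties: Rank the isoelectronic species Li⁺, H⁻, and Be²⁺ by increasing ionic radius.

Be²⁺, Li⁺, H⁻

All of these have 2 electrons, so size is governed by nuclear charge alone: the more protons, the stronger the pull on the same electron cloud, and the smaller the ion.
Nuclear charges: Be²⁺ (Z=4), Li⁺ (Z=3), H⁻ (Z=1).
Smallest to largest: Be²⁺ < Li⁺ < H⁻.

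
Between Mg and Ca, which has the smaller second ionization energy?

Ca

IE_2 is the cost of taking one more electron from the +1 cation: Mg⁺ still has 1 valence electron; Ca⁺ still has 1 valence electron.
All are still removing valence electrons, so compare the +1 ions as you would atoms: IE_2 generally rises across a period (higher Z_eff) and falls down a group (larger shell), subject to the usual subshell exceptions.
Valence configurations: Mg⁺ [Ne]3s¹, Ca⁺ [Ar]4s¹.
Tabulated IE_2 (kJ/mol): Mg 1451, Ca 1145.
So the second ionization energies run Ca < Mg.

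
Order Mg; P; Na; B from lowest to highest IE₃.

P < B < Na < Mg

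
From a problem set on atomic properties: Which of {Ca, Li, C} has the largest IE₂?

Li

IE_2 is the cost of taking one more electron from the +1 cation: Ca⁺ still has 1 valence electron; Li⁺ is the bare [He] core; C⁺ still has 3 valence electrons.
Pulling an electron out of a noble-gas core costs far more than removing a remaining valence electron, so Li sits at the high end of IE_2.
Valence configurations: Ca⁺ [Ar]4s¹, C⁺ [He]2s²2p¹.
Approximate IE_2 values (kJ/mol): Ca 1145, Li 7298, C 2353.
Hence IE_2: Ca < C < Li.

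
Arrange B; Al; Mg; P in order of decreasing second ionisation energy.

B > P > Al > Mg

The second ionization energy removes an electron from the +1 ion. For each element: B⁺ still has 2 valence electrons; Al⁺ still has 2 valence electrons; Mg⁺ still has 1 valence electron; P⁺ still has 4 valence electrons.
All are still removing valence electrons, so compare the +1 ions as you would atoms: IE_2 generally rises across a period (higher Z_eff) and falls down a group (larger shell), subject to the usual subshell exceptions.
Valence configurations: B⁺ [He]2s², Al⁺ [Ne]3s², Mg⁺ [Ne]3s¹, P⁺ [Ne]3s²3p².
Tabulated IE_2 (kJ/mol): B 2427, Al 1817, Mg 1451, P 1907.
So the second ionization energies run Mg < Al < P < B.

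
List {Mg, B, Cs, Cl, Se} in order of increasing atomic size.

B < Cl < Se < Mg < Cs

B is in period 2, group 13; Mg is in period 3, group 2; Cl is in period 3, group 17; Se is in period 4, group 16; Cs is in period 6, group 1.
Across a period the added protons contract the valence shell; down a group each new principal shell makes the atom larger.
Neither a single period nor a single group — weigh both effects.
Cl > B: the two effects oppose for this pair; the down-group effect wins (99 vs 85 pm).
Se > Cl: both effects reinforce here, so Se is clearly the larger of the two.
Mg > Se: period and group pull opposite ways; the across-period shift dominates (139 vs 116 pm).
Cs > Mg: relative to Mg, both the across-period and down-group shifts push Cs's atomic radius up.
For reference (pm): B 85, Mg 139, Cl 99, Se 116, Cs 232.
So from smallest to largest: B < Cl < Se < Mg < Cs.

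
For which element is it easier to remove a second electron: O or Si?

Si

IE_2 is the cost of taking one more electron from the +1 cation: O⁺ still has 5 valence electrons; Si⁺ still has 3 valence electrons.
All are still removing valence electrons, so compare the +1 ions as you would atoms: IE_2 generally rises across a period (higher Z_eff) and falls down a group (larger shell), subject to the usual subshell exceptions.
Valence configurations: O⁺ [He]2s²2p³, Si⁺ [Ne]3s²3p¹.
Approximate IE_2 values (kJ/mol): O 3388, Si 1577.
Putting it together, IE_2: Si < O.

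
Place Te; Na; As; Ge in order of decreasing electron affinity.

Te > Ge > As > Na

Atoms with high Z_eff and room in the valence shell (especially the halogens) have the most exothermic electron affinities.
Neither a single period nor a single group — weigh both effects.
As > Na: the two effects oppose for this pair; the across-period effect wins (78 vs 53 kJ/mol).
Ge > As: this pair runs against the simple trend — see the exception note.
Te > Ge: the two effects oppose for this pair; the across-period effect wins (190 vs 119 kJ/mol).
Note the exception: Ge has a higher electron affinity than As, contrary to the simple trend — adding an electron to As's half-filled 4p³ is unfavourable, so Ge (4p²) has the more exothermic EA.
For reference (kJ/mol): Na 53, Ge 119, As 78, Te 190.
So from highest to lowest: Te > Ge > As > Na.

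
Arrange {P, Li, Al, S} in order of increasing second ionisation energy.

The second ionization energy removes an electron from the +1 ion. For each element: P⁺ still has 4 valence electrons; Li⁺ is the bare [He] core; Al⁺ still has 2 valence electrons; S⁺ still has 5 valence electrons.
Core electrons are held far more tightly than valence electrons, so Li tops the IE_2 order.
Valence configurations: P⁺ [Ne]3s²3p², Al⁺ [Ne]3s², S⁺ [Ne]3s²3p³.
Approximate IE_2 values (kJ/mol): P 1907, Li 7298, Al 1817, S 2252.
So the second ionization energies run Al < P < S < Li.

Al < P < S < Li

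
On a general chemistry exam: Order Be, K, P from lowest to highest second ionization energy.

Consider each +1 ion: Be⁺ still has 1 valence electron; K⁺ is the bare [Ar] core; P⁺ still has 4 valence electrons.
Core electrons are held far more tightly than valence electrons, so K tops the IE_2 order.
Valence configurations: Be⁺ [He]2s¹, P⁺ [Ne]3s²3p².
Approximate IE_2 values (kJ/mol): Be 1757, K 3052, P 1907.
Hence IE_2: Be < P < K.

Be < P < K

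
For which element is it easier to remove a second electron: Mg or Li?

IE_2 is the cost of taking one more electron from the +1 cation: Mg⁺ still has 1 valence electron; Li⁺ is the bare [He] core.
Core electrons are held far more tightly than valence electrons, so Li tops the IE_2 order.
Tabulated IE_2 (kJ/mol): Mg 1451, Li 7298.
Hence IE_2: Mg < Li.

Mg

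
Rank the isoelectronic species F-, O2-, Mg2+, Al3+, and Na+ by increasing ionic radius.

Al3+ < Mg2+ < Na+ < F- < O2-

All of these have 10 electrons, so size is governed by nuclear charge alone: the more protons, the stronger the pull on the same electron cloud, and the smaller the ion.
Nuclear charges: Al3+ (Z=13), Mg2+ (Z=12), Na+ (Z=11), F- (Z=9), O2- (Z=8).
Smallest to largest: Al3+ < Mg2+ < Na+ < F- < O2-.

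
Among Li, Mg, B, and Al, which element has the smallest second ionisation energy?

Mg

Consider each +1 ion: Li⁺ is the bare [He] core; Mg⁺ still has 1 valence electron; B⁺ still has 2 valence electrons; Al⁺ still has 2 valence electrons.
Core electrons are held far more tightly than valence electrons, so Li tops the IE_2 order.
Valence configurations: Mg⁺ [Ne]3s¹, B⁺ [He]2s², Al⁺ [Ne]3s².
Tabulated IE_2 (kJ/mol): Li 7298, Mg 1451, B 2427, Al 1817.
Putting it together, IE_2: Mg < Al < B < Li.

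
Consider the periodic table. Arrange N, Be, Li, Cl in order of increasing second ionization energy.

Be < Cl < N < Li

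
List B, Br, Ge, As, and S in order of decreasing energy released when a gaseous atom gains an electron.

B is in period 2, group 13; S is in period 3, group 16; Ge is in period 4, group 14; As is in period 4, group 15; Br is in period 4, group 17.
Electron affinity generally becomes more exothermic across a period toward the halogens and less exothermic down a group.
These span different periods and groups, so the two trends combine.
As > B: period and group pull opposite ways; the across-period shift dominates (78 vs 27 kJ/mol).
Ge > As: this pair runs against the simple trend — see the exception note.
S > Ge: relative to Ge, both the across-period and down-group shifts push S's electron affinity up.
Br > S: period and group pull opposite ways; the across-period shift dominates (325 vs 200 kJ/mol).
Note the exception: Ge has a higher electron affinity than As, contrary to the simple trend — adding an electron to As's half-filled 4p³ is unfavourable, so Ge (4p²) has the more exothermic EA.
Tabulated electron affinity (kJ/mol): B 27, S 200, Ge 119, As 78, Br 325.
So from highest to lowest: Br > S > Ge > As > B.

Br, S, Ge, As, B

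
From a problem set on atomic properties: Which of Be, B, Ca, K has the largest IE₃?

Consider each +2 ion: Be²⁺ is the bare [He] core; B²⁺ still has 1 valence electron; Ca²⁺ is the bare [Ar] core; K²⁺ is already 1 electron into the core.
Core electrons are held far more tightly than valence electrons, so K, Ca and Be top the IE_3 order.
Approximate IE_3 values (kJ/mol): Be 14849, B 3660, Ca 4912, K 4420.
Overall IE_3 order: B < K < Ca < Be.

Be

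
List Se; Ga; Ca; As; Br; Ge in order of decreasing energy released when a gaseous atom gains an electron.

Br > Se > Ge > As > Ga > Ca

Ca is in period 4, group 2; Ga is in period 4, group 13; Ge is in period 4, group 14; As is in period 4, group 15; Se is in period 4, group 16; Br is in period 4, group 17.
EA tends to increase across a period and decrease down a group, though the pattern is less regular than for IE or radius.
All lie in period 4; the across-period trend (electron affinity increases left to right) applies, with the exception below.
Note the exception: Ge has a higher electron affinity than As, contrary to the simple trend — adding an electron to As's half-filled 4p³ is unfavourable, so Ge (4p²) has the more exothermic EA.
Tabulated electron affinity (kJ/mol): Ca 2, Ga 29, Ge 119, As 78, Se 195, Br 325.
So from highest to lowest: Br > Se > Ge > As > Ga > Ca.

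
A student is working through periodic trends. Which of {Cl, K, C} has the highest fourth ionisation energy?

IE_4 is the cost of taking one more electron from the +3 cation: Cl³⁺ still has 4 valence electrons; K³⁺ is already 2 electrons into the core; C³⁺ still has 1 valence electron.
Usually core removal costs more than valence removal, but here the competition is close: a tightly held n=2 valence electron can cost more to remove than an n=3 core electron, so the actual values have to decide it.
Valence configurations: Cl³⁺ [Ne]3s²3p², C³⁺ [He]2s¹.
Approximate IE_4 values (kJ/mol): Cl 5159, K 5877, C 6223.
So the fourth ionization energies run Cl < K < C.

C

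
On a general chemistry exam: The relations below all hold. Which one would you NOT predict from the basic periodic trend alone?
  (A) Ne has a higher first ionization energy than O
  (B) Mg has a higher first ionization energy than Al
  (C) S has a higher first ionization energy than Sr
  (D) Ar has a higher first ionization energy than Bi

The general trend: first ionization energy increases across a period and decreases down a group.
(A) Ne (period 2, group 18) vs O (period 2, group 16): the stated order agrees with the simple trend.
(B) Mg (period 3, group 2) vs Al (period 3, group 13): the stated order contradicts the simple trend.
(C) S (period 3, group 16) vs Sr (period 5, group 2): the stated order agrees with the simple trend.
(D) Ar (period 3, group 18) vs Bi (period 6, group 15): the stated order agrees with the simple trend.
The exception is (B): Al's single 3p electron is easier to remove than one from Mg's filled 3s².

(B)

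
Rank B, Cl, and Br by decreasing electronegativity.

Smaller atoms with higher effective nuclear charge are more electronegative.
Neither a single period nor a single group — weigh both effects.
Br > B: the two effects oppose for this pair; the across-period effect wins (2.96 vs 2.04).
Cl > Br: Cl sits above Br in group 17, so the down-group effect alone puts Cl higher.
Tabulated electronegativity (Pauling): B 2.04, Cl 3.16, Br 2.96.
So from highest to lowest: Cl > Br > B.

Cl, Br, B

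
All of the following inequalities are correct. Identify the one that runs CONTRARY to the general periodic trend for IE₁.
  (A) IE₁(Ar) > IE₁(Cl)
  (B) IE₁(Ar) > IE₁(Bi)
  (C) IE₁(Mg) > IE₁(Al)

The general trend: IE₁ increases across a period and decreases down a group.
(A) Ar (period 3, group 18) vs Cl (period 3, group 17): the stated order agrees with the simple trend.
(B) Ar (period 3, group 18) vs Bi (period 6, group 15): the stated order agrees with the simple trend.
(C) Mg (period 3, group 2) vs Al (period 3, group 13): the stated order contradicts the simple trend.
The exception is (C): Al's single 3p electron is easier to remove than one from Mg's filled 3s².

(C)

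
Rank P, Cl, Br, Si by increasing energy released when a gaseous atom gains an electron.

P < Si < Br < Cl

Si is in period 3, group 14; P is in period 3, group 15; Cl is in period 3, group 17; Br is in period 4, group 17.
Atoms with high Z_eff and room in the valence shell (especially the halogens) have the most exothermic electron affinities.
Neither a single period nor a single group — weigh both effects.
Si > P: this pair runs against the simple trend — see the exception note.
Br > Si: the two effects oppose for this pair; the across-period effect wins (325 vs 134 kJ/mol).
Cl > Br: Cl sits above Br in group 17, so the down-group effect alone puts Cl higher.
Note the exception: Si has a higher electron affinity than P, contrary to the simple trend — adding an electron to P's half-filled 3p³ is unfavourable, so Si (3p²) has the more exothermic EA.
Tabulated electron affinity (kJ/mol): Si 134, P 72, Cl 349, Br 325.
So from lowest to highest: P < Si < Br < Cl.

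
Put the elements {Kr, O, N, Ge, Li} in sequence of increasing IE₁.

Li, Ge, O, Kr, N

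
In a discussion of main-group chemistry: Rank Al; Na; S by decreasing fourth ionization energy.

IE_4 is the cost of taking one more electron from the +3 cation: Al³⁺ is the bare [Ne] core; Na³⁺ is already 2 electrons into the core; S³⁺ still has 3 valence electrons.
Core electrons are held far more tightly than valence electrons, so Na and Al top the IE_4 order.
The numbers (kJ/mol): Al 11577, Na 9543, S 4556.
Hence IE_4: S < Na < Al.

Al > Na > S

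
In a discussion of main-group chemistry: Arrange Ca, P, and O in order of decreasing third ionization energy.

After 2 electrons have been removed, what remains? Ca²⁺ is the bare [Ar] core; P²⁺ still has 3 valence electrons; O²⁺ still has 4 valence electrons.
Usually core removal costs more than valence removal, but here the competition is close: a tightly held n=2 valence electron can cost more to remove than an n=3 core electron, so the actual values have to decide it.
Valence configurations: P²⁺ [Ne]3s²3p¹, O²⁺ [He]2s²2p².
The numbers (kJ/mol): Ca 4912, P 2914, O 5300.
Hence IE_3: P < Ca < O.

O, Ca, P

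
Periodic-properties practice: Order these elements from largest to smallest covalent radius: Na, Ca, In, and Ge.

Na is in period 3, group 1; Ca is in period 4, group 2; Ge is in period 4, group 14; In is in period 5, group 13.
Atomic radius shrinks across a period as nuclear charge pulls the same shell inward, and grows down a group as new shells are added.
Here both period and group differ, so the two effects have to be weighed against each other.
In > Ge: relative to Ge, both the across-period and down-group shifts push In's atomic radius up.
Na > In: the two effects oppose for this pair; the across-period effect wins (155 vs 142 pm).
Ca > Na: the two effects oppose for this pair; the down-group effect wins (171 vs 155 pm).
Approximate values (pm): Na 155, Ca 171, Ge 121, In 142.
So from largest to smallest: Ca > Na > In > Ge.

Ca > Na > In > Ge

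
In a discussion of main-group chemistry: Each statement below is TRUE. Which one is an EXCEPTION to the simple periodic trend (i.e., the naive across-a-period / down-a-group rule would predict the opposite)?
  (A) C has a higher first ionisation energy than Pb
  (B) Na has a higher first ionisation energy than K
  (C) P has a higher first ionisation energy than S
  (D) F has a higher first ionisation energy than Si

The general trend: first ionisation energy increases across a period and decreases down a group.
(A) C (period 2, group 14) vs Pb (period 6, group 14): the stated order agrees with the simple trend.
(B) Na (period 3, group 1) vs K (period 4, group 1): the stated order agrees with the simple trend.
(C) P (period 3, group 15) vs S (period 3, group 16): the stated order contradicts the simple trend.
(D) F (period 2, group 17) vs Si (period 3, group 14): the stated order agrees with the simple trend.
The exception is (C): S (3p⁴) ionizes more easily than half-filled P (3p³) because the paired 3p electron in S is pushed out by e⁻–e⁻ repulsion.

(C)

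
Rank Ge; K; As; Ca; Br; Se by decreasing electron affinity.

Br > Se > Ge > As > K > Ca

Electron affinity generally becomes more exothermic across a period toward the halogens and less exothermic down a group.
All lie in period 4; the across-period trend (electron affinity increases left to right) applies, with the exception below.
Note the exception: K has a higher electron affinity than Ca, contrary to the simple trend — adding an electron to Ca (ns²) has to open a new, higher-energy np subshell, which is unfavourable.
Note the exception: Ge has a higher electron affinity than As, contrary to the simple trend — adding an electron to As's half-filled 4p³ is unfavourable, so Ge (4p²) has the more exothermic EA.
Approximate values (kJ/mol): K 48, Ca 2, Ge 119, As 78, Se 195, Br 325.
So from highest to lowest: Br > Se > Ge > As > K > Ca.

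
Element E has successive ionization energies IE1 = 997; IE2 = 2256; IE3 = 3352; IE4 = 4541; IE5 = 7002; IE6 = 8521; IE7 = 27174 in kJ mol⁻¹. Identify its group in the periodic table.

Group 16

Look for the largest jump between consecutive ionization energies: IE7/IE6 ≈ 3.2, far larger than any earlier ratio.
That jump marks the point where a core electron is being removed. So the atom has 6 valence electrons.
A main-group element with 6 valence electrons is in group 16.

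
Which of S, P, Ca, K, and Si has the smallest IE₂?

Ca

The second ionization energy removes an electron from the +1 ion. For each element: S⁺ still has 5 valence electrons; P⁺ still has 4 valence electrons; Ca⁺ still has 1 valence electron; K⁺ is the bare [Ar] core; Si⁺ still has 3 valence electrons.
Breaking into a closed-shell core is much more expensive than removing a leftover valence electron — K has the largest IE_2 here.
Valence configurations: S⁺ [Ne]3s²3p³, P⁺ [Ne]3s²3p², Ca⁺ [Ar]4s¹, Si⁺ [Ne]3s²3p¹.
Tabulated IE_2 (kJ/mol): S 2252, P 1907, Ca 1145, K 3052, Si 1577.
Overall IE_2 order: Ca < Si < P < S < K.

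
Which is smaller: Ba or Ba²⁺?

Ba²⁺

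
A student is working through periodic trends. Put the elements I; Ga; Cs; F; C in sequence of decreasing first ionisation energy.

First ionization energy rises across a period (greater Z_eff holds electrons more tightly) and falls down a group (valence electrons are farther from the nucleus).
Neither a single period nor a single group — weigh both effects.
Ga > Cs: both effects reinforce here, so Ga is clearly the higher of the two.
I > Ga: period and group pull opposite ways; the across-period shift dominates (1008 vs 579 kJ/mol).
C > I: the two effects oppose for this pair; the down-group effect wins (1086 vs 1008 kJ/mol).
F > C: F lies to the right of C in period 2, so the across-period effect alone puts F higher.
Approximate values (kJ/mol): C 1086, F 1681, Ga 579, I 1008, Cs 376.
So from highest to lowest: F > C > I > Ga > Cs.

F, C, I, Ga, Cs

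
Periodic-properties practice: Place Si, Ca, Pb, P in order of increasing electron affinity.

Ca < Pb < P < Si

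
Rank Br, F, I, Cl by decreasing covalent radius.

F is in period 2, group 17; Cl is in period 3, group 17; Br is in period 4, group 17; I is in period 5, group 17.
Radius decreases left→right (rising Z_eff, same n) and increases top→bottom (higher n).
All are in group 17, so atomic radius increases down the group.
So from largest to smallest: I > Br > Cl > F.

I > Br > Cl > F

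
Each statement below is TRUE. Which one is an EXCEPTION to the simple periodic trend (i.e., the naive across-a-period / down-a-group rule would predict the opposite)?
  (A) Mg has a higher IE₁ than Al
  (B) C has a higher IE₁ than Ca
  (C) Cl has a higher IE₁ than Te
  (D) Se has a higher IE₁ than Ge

(A)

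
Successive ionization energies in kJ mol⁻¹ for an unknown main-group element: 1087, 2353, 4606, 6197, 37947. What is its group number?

Look for the largest jump between consecutive ionization energies: IE5/IE4 ≈ 6.1, far larger than any earlier ratio.
That jump marks the point where a core electron is being removed. So the atom has 4 valence electrons.
A main-group element with 4 valence electrons is in group 14.

Group 14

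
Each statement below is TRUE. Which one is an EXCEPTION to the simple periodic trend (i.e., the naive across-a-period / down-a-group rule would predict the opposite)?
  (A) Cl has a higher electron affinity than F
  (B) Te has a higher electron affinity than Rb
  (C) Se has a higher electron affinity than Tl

The general trend: electron affinity increases across a period and decreases down a group.
(A) Cl (period 3, group 17) vs F (period 2, group 17): the stated order contradicts the simple trend.
(B) Te (period 5, group 16) vs Rb (period 5, group 1): the stated order agrees with the simple trend.
(C) Se (period 4, group 16) vs Tl (period 6, group 13): the stated order agrees with the simple trend.
The exception is (A): F's small 2p subshell makes the incoming electron feel strong e⁻–e⁻ repulsion, so Cl actually releases more energy on gaining an electron.

(A)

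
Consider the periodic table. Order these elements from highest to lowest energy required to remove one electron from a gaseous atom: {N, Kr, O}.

N, Kr, O

IE₁ increases left→right with effective nuclear charge and decreases top→bottom as the valence shell moves farther out.
Neither a single period nor a single group — weigh both effects.
Kr > O: the two effects oppose for this pair; the across-period effect wins (1351 vs 1314 kJ/mol).
N > Kr: the two effects oppose for this pair; the down-group effect wins (1402 vs 1351 kJ/mol).
Note the exception: N has a higher first ionization energy than O, contrary to the simple trend — pairing an electron in O's 2p⁴ costs repulsion energy, so O ionizes more easily than half-filled N (2p³).
Approximate values (kJ/mol): N 1402, O 1314, Kr 1351.
So from highest to lowest: N > Kr > O.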